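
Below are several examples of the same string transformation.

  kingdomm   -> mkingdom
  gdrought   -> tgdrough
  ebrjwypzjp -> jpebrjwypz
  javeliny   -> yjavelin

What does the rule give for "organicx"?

The transformation: move the first 3 characters to the end (rotate left by 3), then swap the front and back halves of the string.
Applying that to "organicx" gives "xorganic".

xorganic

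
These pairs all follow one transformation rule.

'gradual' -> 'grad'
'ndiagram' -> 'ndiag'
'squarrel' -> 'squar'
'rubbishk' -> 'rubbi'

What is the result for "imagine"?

imag

What's happening: delete the last 3 characters.
For "imagine" the result is "imag".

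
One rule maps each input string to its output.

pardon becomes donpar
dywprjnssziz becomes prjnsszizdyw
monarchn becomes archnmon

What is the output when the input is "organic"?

What's happening: move the first 3 characters to the end (rotate left by 3).
So "organic" becomes "anicorg".

anicorg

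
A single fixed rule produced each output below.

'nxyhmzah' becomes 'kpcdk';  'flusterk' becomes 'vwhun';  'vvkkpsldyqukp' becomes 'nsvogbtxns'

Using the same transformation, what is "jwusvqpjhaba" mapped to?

vytsmkded

Each output is the input with this applied: shift every letter 3 places forward in the alphabet (wrapping around), then delete the first 3 characters.
Applying that to "jwusvqpjhaba" gives "vytsmkded".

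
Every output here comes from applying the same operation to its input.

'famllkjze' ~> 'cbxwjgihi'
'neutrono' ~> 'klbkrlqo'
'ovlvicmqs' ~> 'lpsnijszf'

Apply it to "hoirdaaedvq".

Looking at the pairs, the operation is to shift every letter 3 places backward in the alphabet (wrapping around), then take characters alternately from the front and the back (1st, last, 2nd, 2nd-last, ...).
On "hoirdaaedvq" that produces "enlsfaobaxx".

enlsfaobaxx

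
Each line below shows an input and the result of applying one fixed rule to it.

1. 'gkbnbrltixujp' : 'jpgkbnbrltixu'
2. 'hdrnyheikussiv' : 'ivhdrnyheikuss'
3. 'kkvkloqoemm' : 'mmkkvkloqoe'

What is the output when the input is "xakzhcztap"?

apxakzhczt

Rule — move the last 2 characters to the front (rotate right by 2).
Doing the same to "xakzhcztap": "apxakzhczt".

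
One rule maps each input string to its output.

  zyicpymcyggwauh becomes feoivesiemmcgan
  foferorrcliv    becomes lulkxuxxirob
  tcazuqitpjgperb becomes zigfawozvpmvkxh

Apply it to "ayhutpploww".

Rule — shift every letter 6 places forward in the alphabet (wrapping around).
Doing the same to "ayhutpploww": "genazvvrucc".

genazvvrucc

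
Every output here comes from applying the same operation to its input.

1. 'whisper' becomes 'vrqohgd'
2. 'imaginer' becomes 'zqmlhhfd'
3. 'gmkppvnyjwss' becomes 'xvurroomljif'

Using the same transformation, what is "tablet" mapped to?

zsskda

What's happening: shift every letter 1 place backward in the alphabet (wrapping around), then sort the characters into reverse alphabetical order.
On "tablet": the first step gives "szakds", and the second then gives "zsskda".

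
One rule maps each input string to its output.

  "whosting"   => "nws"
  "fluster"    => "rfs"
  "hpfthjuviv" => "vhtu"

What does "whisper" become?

In each case the input is transformed by: keep one character in every 3, starting at position 1 (positions 1st, 4th, 7th, ...), then move the last character to the front.
Starting from "whisper": after the first operation, "wsr"; after the second, "rws".

rws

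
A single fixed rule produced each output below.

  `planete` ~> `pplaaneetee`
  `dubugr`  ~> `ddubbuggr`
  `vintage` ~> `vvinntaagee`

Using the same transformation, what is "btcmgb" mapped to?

In each case the input is transformed by: repeat every character 3 times, then keep every other character starting from the first (positions 1st, 3rd, 5th, ...).
Applying both steps to "btcmgb": "bbbtttcccmmmgggbbb", then "bbtccmggb".
(Check on "dubugr": → "ddduuubbbuuugggrrr" → "ddubbuggr" ✓)

bbtccmggb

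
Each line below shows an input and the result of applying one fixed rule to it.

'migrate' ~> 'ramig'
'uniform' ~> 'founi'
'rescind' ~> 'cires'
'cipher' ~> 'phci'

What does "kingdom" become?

gdkin

Rule — delete the last 2 characters, then move the last 2 characters to the front (rotate right by 2).
On "kingdom": the first step gives "kingd", and the second then gives "gdkin".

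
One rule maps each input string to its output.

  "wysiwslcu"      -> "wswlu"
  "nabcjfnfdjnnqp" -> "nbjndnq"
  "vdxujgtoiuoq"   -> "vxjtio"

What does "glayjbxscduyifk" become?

Looking at the pairs, the operation is to keep every other character starting from the first (positions 1st, 3rd, 5th, ...).
For "glayjbxscduyifk" the result is "gajxcuik".

gajxcuik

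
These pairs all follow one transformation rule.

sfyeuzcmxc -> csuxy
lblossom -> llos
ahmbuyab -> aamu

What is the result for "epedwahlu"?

The rule is to keep every other character starting from the first (positions 1st, 3rd, 5th, ...), then sort the characters into alphabetical order.
Starting from "epedwahlu": after the first operation, "eewhu"; after the second, "eehuw".
(Check on "ahmbuyab": → "amua" → "aamu" ✓)

eehuw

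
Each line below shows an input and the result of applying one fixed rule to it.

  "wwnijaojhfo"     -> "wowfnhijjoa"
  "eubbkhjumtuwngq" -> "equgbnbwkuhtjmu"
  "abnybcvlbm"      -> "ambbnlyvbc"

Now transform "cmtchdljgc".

The rule is to take characters alternately from the front and the back (1st, last, 2nd, 2nd-last, ...).
Applying that to "cmtchdljgc" gives "ccmgtjclhd".

ccmgtjclhd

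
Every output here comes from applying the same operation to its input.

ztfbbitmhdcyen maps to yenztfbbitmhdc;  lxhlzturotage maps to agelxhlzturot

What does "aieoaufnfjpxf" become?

pxfaieoaufnfj

The pattern: move the last 3 characters to the front (rotate right by 3).
So "aieoaufnfjpxf" becomes "pxfaieoaufnfj".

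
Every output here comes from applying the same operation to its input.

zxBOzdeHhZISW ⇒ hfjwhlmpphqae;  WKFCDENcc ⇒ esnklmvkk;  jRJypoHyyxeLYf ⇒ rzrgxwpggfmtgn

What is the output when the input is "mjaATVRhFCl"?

uriibdzpnkt

The pattern: shift every letter 8 places forward in the alphabet (wrapping around), then convert every letter to lowercase.
Starting from "mjaATVRhFCl": after the first operation, "uriIBDZpNKt"; after the second, "uriibdzpnkt".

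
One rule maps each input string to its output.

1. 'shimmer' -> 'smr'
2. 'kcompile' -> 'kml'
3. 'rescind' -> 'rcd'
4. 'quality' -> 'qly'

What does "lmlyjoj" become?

The transformation: keep one character in every 3, starting at position 1 (positions 1st, 4th, 7th, ...).
So "lmlyjoj" becomes "lyj".

lyj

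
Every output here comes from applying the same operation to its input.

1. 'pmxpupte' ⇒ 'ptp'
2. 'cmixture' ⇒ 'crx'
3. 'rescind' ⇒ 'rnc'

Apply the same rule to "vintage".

What's happening: take characters alternately from the front and the back (1st, last, 2nd, 2nd-last, ...), then keep one character in every 3, starting at position 1 (positions 1st, 4th, 7th, ...).
"vintage" → "vgt".

vgt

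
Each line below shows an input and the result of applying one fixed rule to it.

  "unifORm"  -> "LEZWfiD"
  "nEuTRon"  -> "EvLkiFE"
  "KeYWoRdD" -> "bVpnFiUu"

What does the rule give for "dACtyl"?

UrtKPC

The transformation: flip the case of every letter, then shift every letter 9 places backward in the alphabet (wrapping around).
On "dACtyl": the first step gives "DacTYL", and the second then gives "UrtKPC".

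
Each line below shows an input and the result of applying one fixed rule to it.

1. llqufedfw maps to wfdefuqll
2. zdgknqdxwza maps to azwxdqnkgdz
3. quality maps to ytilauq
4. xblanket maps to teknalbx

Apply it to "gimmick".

What's happening: reverse the string.
On "gimmick" that produces "kcimmig".

kcimmig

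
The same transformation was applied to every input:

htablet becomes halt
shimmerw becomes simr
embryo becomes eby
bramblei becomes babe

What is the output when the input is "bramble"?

Each output is the input with this applied: keep every other character starting from the first (positions 1st, 3rd, 5th, ...).
"bramble" → "babe".

babe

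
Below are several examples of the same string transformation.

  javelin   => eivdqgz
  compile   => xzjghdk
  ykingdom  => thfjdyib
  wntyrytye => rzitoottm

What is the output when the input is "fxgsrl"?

Rule — take characters alternately from the front and the back (1st, last, 2nd, 2nd-last, ...), then shift every letter 5 places backward in the alphabet (wrapping around).
Doing the same to "fxgsrl": "agsmbn".

agsmbn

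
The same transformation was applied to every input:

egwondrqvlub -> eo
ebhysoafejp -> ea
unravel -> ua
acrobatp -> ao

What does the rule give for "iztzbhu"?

iu

What's happening: keep one character in every 3, starting at position 1 (positions 1st, 4th, 7th, ...), then keep only the vowels.
"iztzbhu" → "izu" → "iu".
(Check on "ebhysoafejp": → "eyaj" → "ea" ✓)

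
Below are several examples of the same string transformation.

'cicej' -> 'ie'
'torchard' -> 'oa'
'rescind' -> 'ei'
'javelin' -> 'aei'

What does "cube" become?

ue

What's happening: keep only the vowels.
On "cube" that produces "ue".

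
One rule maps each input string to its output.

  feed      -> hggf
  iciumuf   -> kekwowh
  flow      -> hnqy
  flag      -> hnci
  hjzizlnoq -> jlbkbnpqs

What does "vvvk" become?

xxxm

Looking at the pairs, the operation is to shift every letter 2 places forward in the alphabet (wrapping around).
For "vvvk" the result is "xxxm".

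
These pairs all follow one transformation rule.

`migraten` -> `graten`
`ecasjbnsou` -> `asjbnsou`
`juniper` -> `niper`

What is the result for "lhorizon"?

orizon

What's happening: delete the first 2 characters.
"lhorizon" → "orizon".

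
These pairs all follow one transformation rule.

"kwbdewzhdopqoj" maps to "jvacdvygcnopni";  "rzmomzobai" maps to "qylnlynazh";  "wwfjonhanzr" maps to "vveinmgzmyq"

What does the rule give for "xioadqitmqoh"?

The rule is to shift every letter 1 place backward in the alphabet (wrapping around).
On "xioadqitmqoh" that produces "whnzcphslpng".

whnzcphslpng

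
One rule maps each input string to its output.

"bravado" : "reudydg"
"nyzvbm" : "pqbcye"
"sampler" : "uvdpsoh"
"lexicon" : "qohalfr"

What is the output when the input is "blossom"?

peorvvr

Rule — move the last character to the front, then shift every letter 3 places forward in the alphabet (wrapping around).
Working it through for "blossom": intermediate "mblosso", final "peorvvr".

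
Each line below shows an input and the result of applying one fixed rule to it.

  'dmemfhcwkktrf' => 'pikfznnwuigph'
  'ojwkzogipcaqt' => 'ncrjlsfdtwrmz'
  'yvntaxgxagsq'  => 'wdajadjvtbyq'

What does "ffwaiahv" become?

Each output is the input with this applied: move the first 3 characters to the end (rotate left by 3), then shift every letter 3 places forward in the alphabet (wrapping around).
Applying both steps to "ffwaiahv": "aiahvffw", then "dldkyiiz".

dldkyiiz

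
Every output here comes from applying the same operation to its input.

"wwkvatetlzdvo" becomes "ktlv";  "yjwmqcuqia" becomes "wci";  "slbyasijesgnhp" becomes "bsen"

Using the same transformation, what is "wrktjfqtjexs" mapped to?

Each output is the input with this applied: keep one character in every 3, starting at position 3 (positions 3rd, 6th, 9th, ...).
Applying that to "wrktjfqtjexs" gives "kfjs".

kfjs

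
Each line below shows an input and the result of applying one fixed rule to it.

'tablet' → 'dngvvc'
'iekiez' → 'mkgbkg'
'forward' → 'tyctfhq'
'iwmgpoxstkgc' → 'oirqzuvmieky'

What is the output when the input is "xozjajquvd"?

blclswxfzq

Rule — shift every letter 2 places forward in the alphabet (wrapping around), then move the first 2 characters to the end (rotate left by 2).
For "xozjajquvd", step one produces "zqblclswxf"; step two turns that into "blclswxfzq".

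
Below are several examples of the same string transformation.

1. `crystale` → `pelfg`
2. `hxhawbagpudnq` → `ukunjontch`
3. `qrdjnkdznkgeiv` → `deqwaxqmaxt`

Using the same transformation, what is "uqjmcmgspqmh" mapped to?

Looking at the pairs, the operation is to shift every letter 13 places forward in the alphabet (wrapping around) — i.e. ROT13, then delete the last 3 characters.
Doing the same to "uqjmcmgspqmh": "hdwzpztfc".

hdwzpztfc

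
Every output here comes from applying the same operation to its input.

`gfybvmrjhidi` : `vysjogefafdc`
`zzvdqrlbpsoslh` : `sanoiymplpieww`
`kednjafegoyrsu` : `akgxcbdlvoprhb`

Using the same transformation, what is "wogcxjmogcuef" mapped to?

dzugjldzrbctl

The rule is to move the first 2 characters to the end (rotate left by 2), then shift every letter 3 places backward in the alphabet (wrapping around).
For "wogcxjmogcuef", step one produces "gcxjmogcuefwo"; step two turns that into "dzugjldzrbctl".
(Check on "zzvdqrlbpsoslh": → "vdqrlbpsoslhzz" → "sanoiymplpieww" ✓)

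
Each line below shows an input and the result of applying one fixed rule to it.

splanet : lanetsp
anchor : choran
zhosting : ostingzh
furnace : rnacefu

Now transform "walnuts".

The pattern: move the first 2 characters to the end (rotate left by 2).
Applying that to "walnuts" gives "lnutswa".

lnutswa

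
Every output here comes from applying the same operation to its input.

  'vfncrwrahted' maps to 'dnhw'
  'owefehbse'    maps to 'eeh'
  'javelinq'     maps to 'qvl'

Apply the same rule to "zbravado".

orv

In each case the input is transformed by: take characters alternately from the front and the back (1st, last, 2nd, 2nd-last, ...), then keep one character in every 3, starting at position 2 (positions 2nd, 5th, 8th, ...).
Applying both steps to "zbravado": "zobdraav", then "orv".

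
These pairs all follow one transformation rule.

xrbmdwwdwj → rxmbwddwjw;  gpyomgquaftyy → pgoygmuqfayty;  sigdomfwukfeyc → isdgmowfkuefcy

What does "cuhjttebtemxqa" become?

ucjhttbeetxmaq

The transformation: swap each adjacent pair of characters (1↔2, 3↔4, ...).
"cuhjttebtemxqa" → "ucjhttbeetxmaq".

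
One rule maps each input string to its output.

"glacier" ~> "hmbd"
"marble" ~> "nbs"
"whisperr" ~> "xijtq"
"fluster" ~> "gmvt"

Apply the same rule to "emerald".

Looking at the pairs, the operation is to delete the last 3 characters, then shift every letter 1 place forward in the alphabet (wrapping around).
For "emerald", step one produces "emer"; step two turns that into "fnfs".

fnfs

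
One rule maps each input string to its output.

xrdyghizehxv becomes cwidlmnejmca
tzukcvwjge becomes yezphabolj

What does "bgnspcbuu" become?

glsxuhgzz

Looking at the pairs, the operation is to shift every letter 5 places forward in the alphabet (wrapping around).
Applying that to "bgnspcbuu" gives "glsxuhgzz".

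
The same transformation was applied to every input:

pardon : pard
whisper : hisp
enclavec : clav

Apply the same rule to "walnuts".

alnu

The pattern: move the last 2 characters to the front (rotate right by 2), then keep only the last 4 characters.
For "walnuts", step one produces "tswalnu"; step two turns that into "alnu".
(Check on "whisper": → "erwhisp" → "hisp" ✓)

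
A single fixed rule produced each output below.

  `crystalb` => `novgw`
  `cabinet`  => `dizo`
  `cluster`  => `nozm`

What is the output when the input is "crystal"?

novg

What's happening: shift every letter 5 places backward in the alphabet (wrapping around), then delete the first 3 characters.
Applying both steps to "crystal": "xmtnovg", then "novg".
(Check on "cluster": → "xgpnozm" → "nozm" ✓)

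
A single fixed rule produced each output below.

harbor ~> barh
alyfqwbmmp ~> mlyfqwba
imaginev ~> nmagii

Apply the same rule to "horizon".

The rule is to delete the last 2 characters, then swap the first and last characters.
Starting from "horizon": after the first operation, "horiz"; after the second, "zorih".

zorih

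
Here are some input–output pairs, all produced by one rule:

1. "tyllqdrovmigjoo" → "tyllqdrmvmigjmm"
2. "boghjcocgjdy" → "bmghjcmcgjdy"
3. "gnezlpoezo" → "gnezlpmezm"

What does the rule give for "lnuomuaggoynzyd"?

lnummuaggmynzyd

Rule — replace every "o" with "m".
For "lnuomuaggoynzyd" the result is "lnummuaggmynzyd".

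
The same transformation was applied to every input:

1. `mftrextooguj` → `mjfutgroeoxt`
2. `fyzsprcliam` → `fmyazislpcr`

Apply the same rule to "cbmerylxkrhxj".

cjbxmherrkyxl

The transformation: take characters alternately from the front and the back (1st, last, 2nd, 2nd-last, ...).
Applying that to "cbmerylxkrhxj" gives "cjbxmherrkyxl".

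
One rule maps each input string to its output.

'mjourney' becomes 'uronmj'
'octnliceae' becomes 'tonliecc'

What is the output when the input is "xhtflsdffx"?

Each output is the input with this applied: delete the last 2 characters, then sort the characters into reverse alphabetical order.
For "xhtflsdffx", step one produces "xhtflsdf"; step two turns that into "xtslhffd".
(Check on "mjourney": → "mjourn" → "uronmj" ✓)

xtslhffd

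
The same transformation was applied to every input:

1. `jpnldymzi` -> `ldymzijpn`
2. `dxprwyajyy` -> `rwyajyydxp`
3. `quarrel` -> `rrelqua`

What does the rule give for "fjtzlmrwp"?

What's happening: move the first 3 characters to the end (rotate left by 3).
Applying that to "fjtzlmrwp" gives "zlmrwpfjt".

zlmrwpfjt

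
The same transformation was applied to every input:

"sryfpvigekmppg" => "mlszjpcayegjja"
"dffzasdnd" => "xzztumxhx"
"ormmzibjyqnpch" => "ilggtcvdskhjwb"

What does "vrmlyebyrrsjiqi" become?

Looking at the pairs, the operation is to shift every letter 6 places backward in the alphabet (wrapping around).
"vrmlyebyrrsjiqi" → "plgfsyvsllmdckc".

plgfsyvsllmdckc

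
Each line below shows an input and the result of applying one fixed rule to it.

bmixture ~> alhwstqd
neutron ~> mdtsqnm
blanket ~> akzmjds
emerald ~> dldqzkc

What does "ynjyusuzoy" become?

xmixtrtynx

In each case the input is transformed by: shift every letter 1 place backward in the alphabet (wrapping around).
So "ynjyusuzoy" becomes "xmixtrtynx".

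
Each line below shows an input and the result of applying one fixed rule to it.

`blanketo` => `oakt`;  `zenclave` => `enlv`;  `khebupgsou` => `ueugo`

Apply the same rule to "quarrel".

larq

Rule — swap the first and last characters, then keep every other character starting from the first (positions 1st, 3rd, 5th, ...).
Applying both steps to "quarrel": "luarreq", then "larq".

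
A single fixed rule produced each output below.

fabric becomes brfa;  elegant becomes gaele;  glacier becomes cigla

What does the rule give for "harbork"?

Each output is the input with this applied: delete the last 2 characters, then move the last 2 characters to the front (rotate right by 2).
For "harbork", step one produces "harbo"; step two turns that into "bohar".
(Check on "fabric": → "fabr" → "brfa" ✓)

bohar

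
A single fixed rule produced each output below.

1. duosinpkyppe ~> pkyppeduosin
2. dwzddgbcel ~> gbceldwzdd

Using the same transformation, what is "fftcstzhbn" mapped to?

tzhbnfftcs

The pattern: swap the front and back halves of the string.
Doing the same to "fftcstzhbn": "tzhbnfftcs".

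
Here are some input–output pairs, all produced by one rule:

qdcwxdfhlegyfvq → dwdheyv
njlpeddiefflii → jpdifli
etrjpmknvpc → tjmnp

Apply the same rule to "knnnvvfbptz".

nnvbt

The transformation: keep every other character starting from the second (positions 2nd, 4th, 6th, ...).
Doing the same to "knnnvvfbptz": "nnvbt".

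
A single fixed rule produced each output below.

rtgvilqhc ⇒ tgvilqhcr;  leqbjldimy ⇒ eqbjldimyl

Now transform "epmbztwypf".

The pattern: move the first character to the end.
For "epmbztwypf" the result is "pmbztwypfe".

pmbztwypfe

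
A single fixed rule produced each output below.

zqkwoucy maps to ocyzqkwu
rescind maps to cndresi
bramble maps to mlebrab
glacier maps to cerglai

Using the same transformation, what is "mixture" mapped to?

tremixu

In each case the input is transformed by: move the last 3 characters to the front (rotate right by 3), then swap the first and last characters.
Starting from "mixture": after the first operation, "uremixt"; after the second, "tremixu".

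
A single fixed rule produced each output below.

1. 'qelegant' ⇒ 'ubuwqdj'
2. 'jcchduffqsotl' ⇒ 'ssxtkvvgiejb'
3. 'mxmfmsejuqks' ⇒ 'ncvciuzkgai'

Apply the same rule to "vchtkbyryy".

In each case the input is transformed by: shift every letter 10 places backward in the alphabet (wrapping around), then delete the first character.
So "vchtkbyryy" becomes "sxjarohoo".

sxjarohoo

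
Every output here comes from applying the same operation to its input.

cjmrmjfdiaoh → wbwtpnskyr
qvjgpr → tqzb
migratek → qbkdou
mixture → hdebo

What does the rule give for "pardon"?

The pattern: delete the first 2 characters, then shift every letter 10 places forward in the alphabet (wrapping around).
Applying that to "pardon" gives "bnyx".

bnyx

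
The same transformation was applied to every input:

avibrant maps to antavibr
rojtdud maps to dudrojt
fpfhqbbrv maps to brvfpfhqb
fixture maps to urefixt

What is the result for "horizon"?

The pattern: move the last 3 characters to the front (rotate right by 3).
On "horizon" that produces "zonhori".

zonhori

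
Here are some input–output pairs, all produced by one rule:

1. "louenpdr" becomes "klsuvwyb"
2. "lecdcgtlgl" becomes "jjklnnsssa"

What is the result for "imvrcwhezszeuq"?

Each output is the input with this applied: sort the characters into alphabetical order, then shift every letter 7 places forward in the alphabet (wrapping around).
For "imvrcwhezszeuq", step one produces "ceehimqrsuvwzz"; step two turns that into "jlloptxyzbcdgg".

jlloptxyzbcdgg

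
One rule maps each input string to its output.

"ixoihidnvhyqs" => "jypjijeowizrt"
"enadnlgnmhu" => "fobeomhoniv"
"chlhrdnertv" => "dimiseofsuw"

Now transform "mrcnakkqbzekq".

nsdobllrcaflr

The pattern: shift every letter 1 place forward in the alphabet (wrapping around).
For "mrcnakkqbzekq" the result is "nsdobllrcaflr".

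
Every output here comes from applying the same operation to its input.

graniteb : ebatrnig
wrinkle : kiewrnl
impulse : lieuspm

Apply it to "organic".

Rule — sort the characters into reverse alphabetical order, then move the last 3 characters to the front (rotate right by 3).
On "organic": the first step gives "ronigca", and the second then gives "gcaroni".

gcaroni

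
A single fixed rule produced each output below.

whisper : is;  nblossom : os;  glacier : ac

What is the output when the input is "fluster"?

In each case the input is transformed by: delete the last 3 characters, then keep only the last 2 characters.
On "fluster" that produces "us".
(Check on "whisper": → "whis" → "is" ✓)

us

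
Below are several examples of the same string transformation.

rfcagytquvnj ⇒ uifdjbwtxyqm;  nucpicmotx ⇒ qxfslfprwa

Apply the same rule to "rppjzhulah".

ussmckxodk

The transformation: shift every letter 3 places forward in the alphabet (wrapping around).
For "rppjzhulah" the result is "ussmckxodk".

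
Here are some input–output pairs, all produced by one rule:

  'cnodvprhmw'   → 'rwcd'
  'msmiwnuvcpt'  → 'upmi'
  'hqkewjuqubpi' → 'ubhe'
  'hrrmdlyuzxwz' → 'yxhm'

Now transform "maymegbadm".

bmmm

Each output is the input with this applied: keep one character in every 3, starting at position 1 (positions 1st, 4th, 7th, ...), then move the last 2 characters to the front (rotate right by 2).
For "maymegbadm", step one produces "mmbm"; step two turns that into "bmmm".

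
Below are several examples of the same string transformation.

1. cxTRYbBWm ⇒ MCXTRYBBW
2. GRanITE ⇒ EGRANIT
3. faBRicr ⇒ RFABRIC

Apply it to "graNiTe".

EGRANIT

Each output is the input with this applied: move the last character to the front, then convert every letter to uppercase.
"graNiTe" → "egraNiT" → "EGRANIT".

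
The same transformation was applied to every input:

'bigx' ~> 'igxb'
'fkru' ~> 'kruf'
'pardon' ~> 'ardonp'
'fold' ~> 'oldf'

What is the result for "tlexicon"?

lexicont

What's happening: move the first character to the end.
"tlexicon" → "lexicont".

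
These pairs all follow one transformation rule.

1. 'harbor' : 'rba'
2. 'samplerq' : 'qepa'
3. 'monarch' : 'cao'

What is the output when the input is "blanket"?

Rule — keep every other character starting from the second (positions 2nd, 4th, 6th, ...), then reverse the string.
On "blanket": the first step gives "lne", and the second then gives "enl".

enl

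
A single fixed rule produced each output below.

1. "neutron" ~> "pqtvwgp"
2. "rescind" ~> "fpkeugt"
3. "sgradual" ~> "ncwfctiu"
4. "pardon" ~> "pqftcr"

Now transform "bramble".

The rule is to reverse the string, then shift every letter 2 places forward in the alphabet (wrapping around).
Applying both steps to "bramble": "elbmarb", then "gndoctd".

gndoctd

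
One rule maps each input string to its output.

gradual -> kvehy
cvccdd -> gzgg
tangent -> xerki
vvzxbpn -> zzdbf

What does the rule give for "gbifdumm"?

In each case the input is transformed by: delete the last 2 characters, then shift every letter 4 places forward in the alphabet (wrapping around).
Starting from "gbifdumm": after the first operation, "gbifdu"; after the second, "kfmjhy".
(Check on "cvccdd": → "cvcc" → "gzgg" ✓)

kfmjhy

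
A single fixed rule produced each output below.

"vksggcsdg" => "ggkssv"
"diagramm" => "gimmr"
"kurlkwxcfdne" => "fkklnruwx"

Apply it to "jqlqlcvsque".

llqqqsuv

Rule — sort the characters into alphabetical order, then delete the first 3 characters.
On "jqlqlcvsque": the first step gives "cejllqqqsuv", and the second then gives "llqqqsuv".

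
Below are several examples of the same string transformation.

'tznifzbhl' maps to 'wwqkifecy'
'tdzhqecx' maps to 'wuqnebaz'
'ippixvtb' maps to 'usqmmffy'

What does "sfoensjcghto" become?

Each output is the input with this applied: sort the characters into reverse alphabetical order, then shift every letter 3 places backward in the alphabet (wrapping around).
On "sfoensjcghto": the first step gives "tssoonjhgfec", and the second then gives "qppllkgedcbz".
(Check on "tdzhqecx": → "zxtqhedc" → "wuqnebaz" ✓)

qppllkgedcbz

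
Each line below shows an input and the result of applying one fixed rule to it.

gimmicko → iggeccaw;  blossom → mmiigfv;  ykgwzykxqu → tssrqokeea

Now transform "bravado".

The pattern: sort the characters into reverse alphabetical order, then shift every letter 6 places backward in the alphabet (wrapping around).
Working it through for "bravado": intermediate "vrodbaa", final "plixvuu".
(Check on "gimmicko": → "ommkiigc" → "iggeccaw" ✓)

plixvuu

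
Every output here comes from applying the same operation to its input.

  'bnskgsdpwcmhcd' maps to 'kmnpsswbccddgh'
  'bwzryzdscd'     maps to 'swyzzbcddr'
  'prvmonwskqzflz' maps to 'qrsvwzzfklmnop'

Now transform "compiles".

Looking at the pairs, the operation is to sort the characters into alphabetical order, then swap the front and back halves of the string.
Applying both steps to "compiles": "ceilmops", then "mopsceil".
(Check on "bwzryzdscd": → "bcddrswyzz" → "swyzzbcddr" ✓)

mopsceil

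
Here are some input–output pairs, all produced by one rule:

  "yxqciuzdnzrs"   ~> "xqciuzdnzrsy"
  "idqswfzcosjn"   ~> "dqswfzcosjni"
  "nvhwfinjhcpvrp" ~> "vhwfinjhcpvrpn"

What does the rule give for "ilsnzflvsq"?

lsnzflvsqi

What's happening: move the first character to the end.
Applying that to "ilsnzflvsq" gives "lsnzflvsqi".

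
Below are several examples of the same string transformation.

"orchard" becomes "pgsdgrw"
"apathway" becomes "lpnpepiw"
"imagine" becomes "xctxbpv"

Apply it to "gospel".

Rule — shift every letter 11 places backward in the alphabet (wrapping around), then move the last 3 characters to the front (rotate right by 3).
On "gospel": the first step gives "vdheta", and the second then gives "etavdh".

etavdh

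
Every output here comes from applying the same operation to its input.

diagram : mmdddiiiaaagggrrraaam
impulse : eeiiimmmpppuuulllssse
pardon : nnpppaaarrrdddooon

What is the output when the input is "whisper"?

The rule is to repeat every character 3 times, then move the last 2 characters to the front (rotate right by 2).
On "whisper": the first step gives "wwwhhhiiissspppeeerrr", and the second then gives "rrwwwhhhiiissspppeeer".

rrwwwhhhiiissspppeeer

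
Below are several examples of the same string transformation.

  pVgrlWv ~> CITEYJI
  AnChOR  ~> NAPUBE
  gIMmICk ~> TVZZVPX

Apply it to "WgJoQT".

The rule is to shift every letter 13 places forward in the alphabet (wrapping around) — i.e. ROT13, then convert every letter to uppercase.
Working it through for "WgJoQT": intermediate "JtWbDG", final "JTWBDG".

JTWBDG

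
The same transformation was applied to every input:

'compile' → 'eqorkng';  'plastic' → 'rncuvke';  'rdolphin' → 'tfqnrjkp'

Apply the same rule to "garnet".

What's happening: shift every letter 2 places forward in the alphabet (wrapping around).
Applying that to "garnet" gives "ictpgv".

ictpgv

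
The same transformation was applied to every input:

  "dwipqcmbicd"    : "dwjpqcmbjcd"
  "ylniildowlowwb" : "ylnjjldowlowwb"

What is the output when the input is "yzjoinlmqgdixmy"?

yzjojnlmqgdjxmy

What's happening: replace every "i" with "j".
Applying that to "yzjoinlmqgdixmy" gives "yzjojnlmqgdjxmy".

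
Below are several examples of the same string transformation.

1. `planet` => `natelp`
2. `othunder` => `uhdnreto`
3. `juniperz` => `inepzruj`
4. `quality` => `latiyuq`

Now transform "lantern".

Looking at the pairs, the operation is to swap each adjacent pair of characters (1↔2, 3↔4, ...), then move the first 2 characters to the end (rotate left by 2).
On "lantern": the first step gives "altnren", and the second then gives "tnrenal".

tnrenal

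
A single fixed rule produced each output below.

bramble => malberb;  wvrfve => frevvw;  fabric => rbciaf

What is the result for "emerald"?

The pattern: swap each adjacent pair of characters (1↔2, 3↔4, ...), then move the first 2 characters to the end (rotate left by 2).
"emerald" → "merelad" → "reladme".

reladme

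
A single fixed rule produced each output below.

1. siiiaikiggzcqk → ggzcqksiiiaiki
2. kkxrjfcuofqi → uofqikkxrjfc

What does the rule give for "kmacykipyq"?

ipyqkmacyk

The transformation: move the first character to the end, then swap the front and back halves of the string.
For "kmacykipyq", step one produces "macykipyqk"; step two turns that into "ipyqkmacyk".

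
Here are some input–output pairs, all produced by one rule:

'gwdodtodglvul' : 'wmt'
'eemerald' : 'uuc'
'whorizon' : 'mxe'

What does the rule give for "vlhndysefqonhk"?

In each case the input is transformed by: shift every letter 10 places backward in the alphabet (wrapping around), then keep only the first 3 characters.
On "vlhndysefqonhk": the first step gives "lbxdtoiuvgedxa", and the second then gives "lbx".

lbx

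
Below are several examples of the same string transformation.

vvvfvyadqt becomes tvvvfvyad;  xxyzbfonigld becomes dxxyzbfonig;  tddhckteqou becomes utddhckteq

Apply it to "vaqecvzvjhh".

What's happening: move the last character to the front, then delete the last character.
On "vaqecvzvjhh": the first step gives "hvaqecvzvjh", and the second then gives "hvaqecvzvj".

hvaqecvzvj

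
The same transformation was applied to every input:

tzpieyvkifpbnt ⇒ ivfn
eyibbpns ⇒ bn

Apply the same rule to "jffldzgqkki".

The rule is to keep one character in every 3, starting at position 1 (positions 1st, 4th, 7th, ...), then delete the first character.
On "jffldzgqkki": the first step gives "jlgk", and the second then gives "lgk".

lgk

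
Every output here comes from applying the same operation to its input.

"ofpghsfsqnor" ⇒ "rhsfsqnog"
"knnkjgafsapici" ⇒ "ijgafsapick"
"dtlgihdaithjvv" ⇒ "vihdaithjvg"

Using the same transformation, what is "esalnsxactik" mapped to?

knsxactil

Each output is the input with this applied: delete the first 3 characters, then swap the first and last characters.
Working it through for "esalnsxactik": intermediate "lnsxactik", final "knsxactil".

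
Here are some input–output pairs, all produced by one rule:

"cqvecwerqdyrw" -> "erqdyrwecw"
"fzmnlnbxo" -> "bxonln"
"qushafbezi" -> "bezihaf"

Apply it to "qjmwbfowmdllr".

The rule is to delete the first 3 characters, then move the first 3 characters to the end (rotate left by 3).
"qjmwbfowmdllr" → "wbfowmdllr" → "owmdllrwbf".
(Check on "fzmnlnbxo": → "nlnbxo" → "bxonln" ✓)

owmdllrwbf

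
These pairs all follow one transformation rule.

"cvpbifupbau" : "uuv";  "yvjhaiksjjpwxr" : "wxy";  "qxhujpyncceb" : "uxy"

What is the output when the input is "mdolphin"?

What's happening: sort the characters into alphabetical order, then keep only the last 3 characters.
"mdolphin" → "dhilmnop" → "nop".

nop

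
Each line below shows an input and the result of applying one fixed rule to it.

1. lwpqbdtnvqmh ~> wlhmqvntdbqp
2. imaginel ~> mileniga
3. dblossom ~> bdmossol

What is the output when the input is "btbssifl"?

tblfissb

The pattern: reverse the string, then move the last 2 characters to the front (rotate right by 2).
Working it through for "btbssifl": intermediate "lfissbtb", final "tblfissb".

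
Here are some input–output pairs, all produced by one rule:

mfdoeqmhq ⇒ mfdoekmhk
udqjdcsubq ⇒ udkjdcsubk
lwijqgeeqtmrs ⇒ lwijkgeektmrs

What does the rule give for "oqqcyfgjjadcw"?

Rule — replace every "q" with "k".
For "oqqcyfgjjadcw" the result is "okkcyfgjjadcw".

okkcyfgjjadcw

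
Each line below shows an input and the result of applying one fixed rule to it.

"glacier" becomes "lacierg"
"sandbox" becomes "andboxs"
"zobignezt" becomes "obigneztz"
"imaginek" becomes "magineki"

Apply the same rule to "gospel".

ospelg

The pattern: move the first character to the end.
So "gospel" becomes "ospelg".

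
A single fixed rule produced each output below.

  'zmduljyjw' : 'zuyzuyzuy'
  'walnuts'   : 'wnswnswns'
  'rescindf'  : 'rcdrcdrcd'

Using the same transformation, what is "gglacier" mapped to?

gaegaegae

The pattern: keep one character in every 3, starting at position 1 (positions 1st, 4th, 7th, ...), then write the whole string 3 times in a row.
On "gglacier" that produces "gaegaegae".
(Check on "walnuts": → "wns" → "wnswnswns" ✓)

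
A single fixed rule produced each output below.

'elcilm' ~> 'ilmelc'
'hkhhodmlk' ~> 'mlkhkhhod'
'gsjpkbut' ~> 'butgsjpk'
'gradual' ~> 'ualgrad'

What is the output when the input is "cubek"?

The rule is to move the last 3 characters to the front (rotate right by 3).
Applying that to "cubek" gives "bekcu".

bekcu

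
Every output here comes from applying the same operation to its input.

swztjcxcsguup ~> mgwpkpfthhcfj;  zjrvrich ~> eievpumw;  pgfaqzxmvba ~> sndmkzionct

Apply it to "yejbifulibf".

wovshyvoslr

The transformation: shift every letter 13 places forward in the alphabet (wrapping around) — i.e. ROT13, then move the first 2 characters to the end (rotate left by 2).
On "yejbifulibf": the first step gives "lrwovshyvos", and the second then gives "wovshyvoslr".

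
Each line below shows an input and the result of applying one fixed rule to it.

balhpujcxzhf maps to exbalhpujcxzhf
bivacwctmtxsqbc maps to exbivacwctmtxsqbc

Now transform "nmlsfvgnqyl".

The transformation: prepend "ex".
"nmlsfvgnqyl" → "exnmlsfvgnqyl".

exnmlsfvgnqyl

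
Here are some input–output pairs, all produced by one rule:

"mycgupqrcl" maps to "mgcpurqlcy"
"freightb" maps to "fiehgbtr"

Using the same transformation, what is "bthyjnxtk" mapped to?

Rule — swap each adjacent pair of characters (1↔2, 3↔4, ...), then move the first character to the end.
Starting from "bthyjnxtk": after the first operation, "tbyhnjtxk"; after the second, "byhnjtxkt".

byhnjtxkt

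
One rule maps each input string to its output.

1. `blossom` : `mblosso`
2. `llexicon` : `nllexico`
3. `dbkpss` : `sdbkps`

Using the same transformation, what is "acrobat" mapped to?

The rule is to move the last character to the front.
Applying that to "acrobat" gives "tacroba".

tacroba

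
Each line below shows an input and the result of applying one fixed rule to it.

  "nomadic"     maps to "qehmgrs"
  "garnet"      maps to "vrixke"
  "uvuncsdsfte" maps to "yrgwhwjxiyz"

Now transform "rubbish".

The pattern: shift every letter 4 places forward in the alphabet (wrapping around), then move the first 2 characters to the end (rotate left by 2).
Applying both steps to "rubbish": "vyffmwl", then "ffmwlvy".

ffmwlvy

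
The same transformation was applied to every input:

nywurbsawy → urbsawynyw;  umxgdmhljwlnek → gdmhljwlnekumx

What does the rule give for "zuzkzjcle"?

The pattern: move the first 3 characters to the end (rotate left by 3).
"zuzkzjcle" → "kzjclezuz".

kzjclezuz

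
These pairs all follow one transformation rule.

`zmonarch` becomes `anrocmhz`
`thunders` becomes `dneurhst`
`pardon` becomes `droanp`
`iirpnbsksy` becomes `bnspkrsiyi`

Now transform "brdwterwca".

The transformation: swap the front and back halves of the string, then take characters alternately from the front and the back (1st, last, 2nd, 2nd-last, ...).
"brdwterwca" → "etrwwdcrab".

etrwwdcrab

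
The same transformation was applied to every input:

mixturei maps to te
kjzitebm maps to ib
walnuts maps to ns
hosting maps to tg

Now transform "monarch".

ah

Each output is the input with this applied: move the first character to the end, then keep one character in every 3, starting at position 3 (positions 3rd, 6th, 9th, ...).
Starting from "monarch": after the first operation, "onarchm"; after the second, "ah".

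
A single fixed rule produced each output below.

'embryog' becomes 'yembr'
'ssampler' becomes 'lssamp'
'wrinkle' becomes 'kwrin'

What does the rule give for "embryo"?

In each case the input is transformed by: delete the last 2 characters, then move the last character to the front.
"embryo" → "embr" → "remb".
(Check on "embryog": → "embry" → "yembr" ✓)

remb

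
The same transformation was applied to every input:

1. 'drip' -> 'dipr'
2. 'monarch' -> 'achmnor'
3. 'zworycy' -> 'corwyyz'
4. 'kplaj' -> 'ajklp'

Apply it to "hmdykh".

Each output is the input with this applied: sort the characters into alphabetical order.
So "hmdykh" becomes "dhhkmy".

dhhkmy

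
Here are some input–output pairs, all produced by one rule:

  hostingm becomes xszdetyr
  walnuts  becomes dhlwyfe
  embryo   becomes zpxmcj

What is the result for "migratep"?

axtrclep

The pattern: shift every letter 11 places forward in the alphabet (wrapping around), then move the last character to the front.
Starting from "migratep": after the first operation, "xtrclepa"; after the second, "axtrclep".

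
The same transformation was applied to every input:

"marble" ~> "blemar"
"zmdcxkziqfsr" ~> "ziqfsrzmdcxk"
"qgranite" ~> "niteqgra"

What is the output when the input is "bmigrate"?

The rule is to swap the front and back halves of the string.
For "bmigrate" the result is "ratebmig".

ratebmig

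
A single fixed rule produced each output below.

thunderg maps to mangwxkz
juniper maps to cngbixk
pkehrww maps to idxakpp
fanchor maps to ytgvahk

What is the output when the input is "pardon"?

itkwhg

The transformation: shift every letter 7 places backward in the alphabet (wrapping around).
So "pardon" becomes "itkwhg".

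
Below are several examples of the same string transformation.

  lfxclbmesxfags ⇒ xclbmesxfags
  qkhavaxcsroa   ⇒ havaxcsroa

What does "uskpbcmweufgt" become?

kpbcmweufgt

Looking at the pairs, the operation is to delete the first 2 characters.
Applying that to "uskpbcmweufgt" gives "kpbcmweufgt".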